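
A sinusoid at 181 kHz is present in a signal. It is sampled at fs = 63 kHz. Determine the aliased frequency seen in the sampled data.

8 kHz

181 kHz mod fs = 55 kHz.
55 kHz > fs/2 = 31.5 kHz, folds to fs − 55 kHz = 8 kHz.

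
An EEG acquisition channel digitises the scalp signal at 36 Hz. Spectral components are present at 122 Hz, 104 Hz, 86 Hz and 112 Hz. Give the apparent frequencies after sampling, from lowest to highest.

4 Hz, 14 Hz

fs/2 = 18 Hz.
122 Hz mod fs = 14 Hz.
14 Hz ≤ fs/2 = 18 Hz, appears at 14 Hz.
104 Hz mod fs = 32 Hz.
32 Hz > fs/2 = 18 Hz, folds to fs − 32 Hz = 4 Hz.
86 Hz mod fs = 14 Hz.
14 Hz ≤ fs/2 = 18 Hz, appears at 14 Hz.
112 Hz mod fs = 4 Hz.
4 Hz ≤ fs/2 = 18 Hz, appears at 4 Hz.
Distinct values: {4 Hz, 14 Hz}.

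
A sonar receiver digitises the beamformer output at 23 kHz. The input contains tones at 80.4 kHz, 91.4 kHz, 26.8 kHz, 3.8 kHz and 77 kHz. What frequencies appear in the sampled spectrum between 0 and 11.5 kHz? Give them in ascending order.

0.6 kHz, 3.8 kHz, 8 kHz, 11.4 kHz

fs/2 = 11.5 kHz.
80.4 kHz mod fs = 11.4 kHz.
11.4 kHz ≤ fs/2 = 11.5 kHz, appears at 11.4 kHz.
91.4 kHz mod fs = 22.4 kHz.
22.4 kHz > fs/2 = 11.5 kHz, folds to fs − 22.4 kHz = 0.6 kHz.
26.8 kHz mod fs = 3.8 kHz.
3.8 kHz ≤ fs/2 = 11.5 kHz, appears at 3.8 kHz.
3.8 kHz ≤ fs/2 = 11.5 kHz, passes unchanged.
77 kHz mod fs = 8 kHz.
8 kHz ≤ fs/2 = 11.5 kHz, appears at 8 kHz.
Distinct values: {0.6 kHz, 3.8 kHz, 8 kHz, 11.4 kHz}.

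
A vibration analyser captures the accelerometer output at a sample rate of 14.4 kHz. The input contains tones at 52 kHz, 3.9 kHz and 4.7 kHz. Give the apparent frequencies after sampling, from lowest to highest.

3.9 kHz, 4.7 kHz, 5.6 kHz

fs/2 = 7.2 kHz.
52 kHz mod fs = 8.8 kHz.
8.8 kHz > fs/2 = 7.2 kHz, folds to fs − 8.8 kHz = 5.6 kHz.
3.9 kHz ≤ fs/2 = 7.2 kHz, passes unchanged.
4.7 kHz ≤ fs/2 = 7.2 kHz, passes unchanged.
Distinct values: {3.9 kHz, 4.7 kHz, 5.6 kHz}.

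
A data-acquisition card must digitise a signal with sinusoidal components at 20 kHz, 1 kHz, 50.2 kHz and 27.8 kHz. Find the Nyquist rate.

100.4 kHz

Highest-frequency component: 50.2 kHz.
Nyquist rate = 2 × 50.2 kHz = 100.4 kHz.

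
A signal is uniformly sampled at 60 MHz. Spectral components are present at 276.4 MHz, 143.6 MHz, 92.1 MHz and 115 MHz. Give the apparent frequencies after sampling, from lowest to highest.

fs/2 = 30 MHz.
276.4 MHz mod fs = 36.4 MHz.
36.4 MHz > fs/2 = 30 MHz, folds to fs − 36.4 MHz = 23.6 MHz.
143.6 MHz mod fs = 23.6 MHz.
23.6 MHz ≤ fs/2 = 30 MHz, appears at 23.6 MHz.
92.1 MHz mod fs = 32.1 MHz.
32.1 MHz > fs/2 = 30 MHz, folds to fs − 32.1 MHz = 27.9 MHz.
115 MHz mod fs = 55 MHz.
55 MHz > fs/2 = 30 MHz, folds to fs − 55 MHz = 5 MHz.
Distinct values: {5 MHz, 23.6 MHz, 27.9 MHz}.

5 MHz, 23.6 MHz, 27.9 MHz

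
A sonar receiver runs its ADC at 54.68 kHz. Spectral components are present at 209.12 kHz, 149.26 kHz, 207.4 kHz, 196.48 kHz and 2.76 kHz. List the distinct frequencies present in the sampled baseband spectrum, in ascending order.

fs/2 = 27.34 kHz.
209.12 kHz mod fs = 45.08 kHz.
45.08 kHz > fs/2 = 27.34 kHz, folds to fs − 45.08 kHz = 9.6 kHz.
149.26 kHz mod fs = 39.9 kHz.
39.9 kHz > fs/2 = 27.34 kHz, folds to fs − 39.9 kHz = 14.78 kHz.
207.4 kHz mod fs = 43.36 kHz.
43.36 kHz > fs/2 = 27.34 kHz, folds to fs − 43.36 kHz = 11.32 kHz.
196.48 kHz mod fs = 32.44 kHz.
32.44 kHz > fs/2 = 27.34 kHz, folds to fs − 32.44 kHz = 22.24 kHz.
2.76 kHz ≤ fs/2 = 27.34 kHz, passes unchanged.
Distinct values: {2.76 kHz, 9.6 kHz, 11.32 kHz, 14.78 kHz, 22.24 kHz}.

2.76 kHz, 9.6 kHz, 11.32 kHz, 14.78 kHz, 22.24 kHz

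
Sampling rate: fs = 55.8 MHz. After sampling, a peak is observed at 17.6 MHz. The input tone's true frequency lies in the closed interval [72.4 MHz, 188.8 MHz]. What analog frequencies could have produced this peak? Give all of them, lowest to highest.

73.4 MHz, 94 MHz, 129.2 MHz, 149.8 MHz, 185 MHz

Frequencies that alias to 17.6 MHz are k·fs ± 17.6 MHz for integer k ≥ 0.
k=0: 17.6 MHz.
k=1: 38.2 MHz, 73.4 MHz.
k=2: 94 MHz, 129.2 MHz.
k=3: 149.8 MHz, 185 MHz.
k=4: 205.6 MHz, 240.8 MHz.
Within [72.4 MHz, 188.8 MHz]: 73.4 MHz, 94 MHz, 129.2 MHz, 149.8 MHz, 185 MHz.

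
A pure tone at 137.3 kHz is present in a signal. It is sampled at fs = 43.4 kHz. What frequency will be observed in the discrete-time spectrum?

7.1 kHz

137.3 kHz mod fs = 7.1 kHz.
7.1 kHz ≤ fs/2 = 21.7 kHz, appears at 7.1 kHz.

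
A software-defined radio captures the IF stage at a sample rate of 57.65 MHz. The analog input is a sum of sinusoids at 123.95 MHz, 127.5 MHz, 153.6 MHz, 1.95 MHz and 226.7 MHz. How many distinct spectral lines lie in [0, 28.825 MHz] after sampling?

5

fs/2 = 28.825 MHz.
123.95 MHz mod fs = 8.65 MHz.
8.65 MHz ≤ fs/2 = 28.825 MHz, appears at 8.65 MHz.
127.5 MHz mod fs = 12.2 MHz.
12.2 MHz ≤ fs/2 = 28.825 MHz, appears at 12.2 MHz.
153.6 MHz mod fs = 38.3 MHz.
38.3 MHz > fs/2 = 28.825 MHz, folds to fs − 38.3 MHz = 19.35 MHz.
1.95 MHz ≤ fs/2 = 28.825 MHz, passes unchanged.
226.7 MHz mod fs = 53.75 MHz.
53.75 MHz > fs/2 = 28.825 MHz, folds to fs − 53.75 MHz = 3.9 MHz.
Distinct values: {1.95 MHz, 3.9 MHz, 8.65 MHz, 12.2 MHz, 19.35 MHz} → 5.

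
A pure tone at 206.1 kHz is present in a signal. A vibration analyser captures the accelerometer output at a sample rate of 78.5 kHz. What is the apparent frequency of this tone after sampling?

206.1 kHz mod fs = 49.1 kHz.
49.1 kHz > fs/2 = 39.25 kHz, folds to fs − 49.1 kHz = 29.4 kHz.

29.4 kHz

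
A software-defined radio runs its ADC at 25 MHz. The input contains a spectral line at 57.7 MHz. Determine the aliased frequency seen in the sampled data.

7.7 MHz

57.7 MHz mod fs = 7.7 MHz.
7.7 MHz ≤ fs/2 = 12.5 MHz, appears at 7.7 MHz.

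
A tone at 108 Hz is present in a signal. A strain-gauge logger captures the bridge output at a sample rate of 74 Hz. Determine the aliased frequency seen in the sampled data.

108 Hz mod fs = 34 Hz.
34 Hz ≤ fs/2 = 37 Hz, appears at 34 Hz.

34 Hz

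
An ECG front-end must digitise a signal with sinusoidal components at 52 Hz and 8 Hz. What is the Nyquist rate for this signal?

Highest-frequency component: 52 Hz.
Nyquist rate = 2 × 52 Hz = 104 Hz.

104 Hz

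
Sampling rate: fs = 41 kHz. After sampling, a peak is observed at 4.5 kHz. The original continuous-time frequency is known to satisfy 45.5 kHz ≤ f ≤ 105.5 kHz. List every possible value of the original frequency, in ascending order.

45.5 kHz, 77.5 kHz, 86.5 kHz

Frequencies that alias to 4.5 kHz are k·fs ± 4.5 kHz for integer k ≥ 0.
k=0: 4.5 kHz.
k=1: 36.5 kHz, 45.5 kHz.
k=2: 77.5 kHz, 86.5 kHz.
k=3: 118.5 kHz, 127.5 kHz.
Within [45.5 kHz, 105.5 kHz]: 45.5 kHz, 77.5 kHz, 86.5 kHz.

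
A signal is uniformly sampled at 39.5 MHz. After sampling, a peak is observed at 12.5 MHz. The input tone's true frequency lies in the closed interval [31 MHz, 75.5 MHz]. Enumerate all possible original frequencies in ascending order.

52 MHz, 66.5 MHz

Frequencies that alias to 12.5 MHz are k·fs ± 12.5 MHz for integer k ≥ 0.
k=0: 12.5 MHz.
k=1: 27 MHz, 52 MHz.
k=2: 66.5 MHz, 91.5 MHz.
k=3: 106 MHz, 131 MHz.
Within [31 MHz, 75.5 MHz]: 52 MHz, 66.5 MHz.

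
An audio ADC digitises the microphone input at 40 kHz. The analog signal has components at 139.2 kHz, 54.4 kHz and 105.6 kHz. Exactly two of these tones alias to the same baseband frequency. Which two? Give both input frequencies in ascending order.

54.4 kHz, 105.6 kHz

fs/2 = 20 kHz.
139.2 kHz mod fs = 19.2 kHz.
19.2 kHz ≤ fs/2 = 20 kHz, appears at 19.2 kHz.
54.4 kHz mod fs = 14.4 kHz.
14.4 kHz ≤ fs/2 = 20 kHz, appears at 14.4 kHz.
105.6 kHz mod fs = 25.6 kHz.
25.6 kHz > fs/2 = 20 kHz, folds to fs − 25.6 kHz = 14.4 kHz.
54.4 kHz and 105.6 kHz both map to 14.4 kHz.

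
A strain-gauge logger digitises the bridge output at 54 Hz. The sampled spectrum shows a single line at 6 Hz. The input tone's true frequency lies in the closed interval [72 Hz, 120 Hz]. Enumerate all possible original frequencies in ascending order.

Frequencies that alias to 6 Hz are k·fs ± 6 Hz for integer k ≥ 0.
k=0: 6 Hz.
k=1: 48 Hz, 60 Hz.
k=2: 102 Hz, 114 Hz.
k=3: 156 Hz, 168 Hz.
Within [72 Hz, 120 Hz]: 102 Hz, 114 Hz.

102 Hz, 114 Hz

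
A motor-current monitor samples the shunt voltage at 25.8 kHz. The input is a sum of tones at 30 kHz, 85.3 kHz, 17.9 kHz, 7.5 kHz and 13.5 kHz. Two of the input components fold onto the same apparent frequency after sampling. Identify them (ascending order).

fs/2 = 12.9 kHz.
30 kHz mod fs = 4.2 kHz.
4.2 kHz ≤ fs/2 = 12.9 kHz, appears at 4.2 kHz.
85.3 kHz mod fs = 7.9 kHz.
7.9 kHz ≤ fs/2 = 12.9 kHz, appears at 7.9 kHz.
17.9 kHz > fs/2 = 12.9 kHz, folds to fs − 17.9 kHz = 7.9 kHz.
7.5 kHz ≤ fs/2 = 12.9 kHz, passes unchanged.
13.5 kHz > fs/2 = 12.9 kHz, folds to fs − 13.5 kHz = 12.3 kHz.
17.9 kHz and 85.3 kHz both map to 7.9 kHz.

17.9 kHz, 85.3 kHz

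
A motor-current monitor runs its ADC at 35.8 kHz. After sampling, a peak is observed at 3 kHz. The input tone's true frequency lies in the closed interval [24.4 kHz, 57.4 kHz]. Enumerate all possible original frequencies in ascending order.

32.8 kHz, 38.8 kHz

Frequencies that alias to 3 kHz are k·fs ± 3 kHz for integer k ≥ 0.
k=0: 3 kHz.
k=1: 32.8 kHz, 38.8 kHz.
k=2: 68.6 kHz, 74.6 kHz.
Within [24.4 kHz, 57.4 kHz]: 32.8 kHz, 38.8 kHz.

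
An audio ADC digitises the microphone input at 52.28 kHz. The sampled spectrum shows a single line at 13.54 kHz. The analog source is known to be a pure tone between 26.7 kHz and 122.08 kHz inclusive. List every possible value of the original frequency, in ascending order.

Frequencies that alias to 13.54 kHz are k·fs ± 13.54 kHz for integer k ≥ 0.
k=0: 13.54 kHz.
k=1: 38.74 kHz, 65.82 kHz.
k=2: 91.02 kHz, 118.1 kHz.
k=3: 143.3 kHz, 170.38 kHz.
Within [26.7 kHz, 122.08 kHz]: 38.74 kHz, 65.82 kHz, 91.02 kHz, 118.1 kHz.

38.74 kHz, 65.82 kHz, 91.02 kHz, 118.1 kHz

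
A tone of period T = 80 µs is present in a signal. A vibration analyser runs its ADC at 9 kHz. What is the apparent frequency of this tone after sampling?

3.5 kHz

T = 80 µs → f = 1/T = 12.5 kHz.
12.5 kHz mod fs = 3.5 kHz.
3.5 kHz ≤ fs/2 = 4.5 kHz, appears at 3.5 kHz.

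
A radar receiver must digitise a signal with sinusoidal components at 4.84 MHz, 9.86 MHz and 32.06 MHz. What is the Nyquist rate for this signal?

Highest-frequency component: 32.06 MHz.
Nyquist rate = 2 × 32.06 MHz = 64.12 MHz.

64.12 MHz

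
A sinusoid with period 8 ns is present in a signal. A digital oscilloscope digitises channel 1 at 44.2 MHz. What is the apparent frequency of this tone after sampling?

7.6 MHz

T = 8 ns → f = 1/T = 125 MHz.
125 MHz mod fs = 36.6 MHz.
36.6 MHz > fs/2 = 22.1 MHz, folds to fs − 36.6 MHz = 7.6 MHz.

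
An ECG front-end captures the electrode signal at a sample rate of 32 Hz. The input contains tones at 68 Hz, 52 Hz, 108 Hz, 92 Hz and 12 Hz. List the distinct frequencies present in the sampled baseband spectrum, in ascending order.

4 Hz, 12 Hz

fs/2 = 16 Hz.
68 Hz mod fs = 4 Hz.
4 Hz ≤ fs/2 = 16 Hz, appears at 4 Hz.
52 Hz mod fs = 20 Hz.
20 Hz > fs/2 = 16 Hz, folds to fs − 20 Hz = 12 Hz.
108 Hz mod fs = 12 Hz.
12 Hz ≤ fs/2 = 16 Hz, appears at 12 Hz.
92 Hz mod fs = 28 Hz.
28 Hz > fs/2 = 16 Hz, folds to fs − 28 Hz = 4 Hz.
12 Hz ≤ fs/2 = 16 Hz, passes unchanged.
Distinct values: {4 Hz, 12 Hz}.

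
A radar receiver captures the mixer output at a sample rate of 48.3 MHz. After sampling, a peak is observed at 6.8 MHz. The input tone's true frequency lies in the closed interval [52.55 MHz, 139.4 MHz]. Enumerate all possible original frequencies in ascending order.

Frequencies that alias to 6.8 MHz are k·fs ± 6.8 MHz for integer k ≥ 0.
k=0: 6.8 MHz.
k=1: 41.5 MHz, 55.1 MHz.
k=2: 89.8 MHz, 103.4 MHz.
k=3: 138.1 MHz, 151.7 MHz.
k=4: 186.4 MHz, 200 MHz.
Within [52.55 MHz, 139.4 MHz]: 55.1 MHz, 89.8 MHz, 103.4 MHz, 138.1 MHz.

55.1 MHz, 89.8 MHz, 103.4 MHz, 138.1 MHz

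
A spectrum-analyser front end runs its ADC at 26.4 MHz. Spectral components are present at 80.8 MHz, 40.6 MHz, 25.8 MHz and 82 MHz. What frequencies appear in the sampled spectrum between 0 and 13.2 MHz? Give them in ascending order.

0.6 MHz, 1.6 MHz, 2.8 MHz, 12.2 MHz

fs/2 = 13.2 MHz.
80.8 MHz mod fs = 1.6 MHz.
1.6 MHz ≤ fs/2 = 13.2 MHz, appears at 1.6 MHz.
40.6 MHz mod fs = 14.2 MHz.
14.2 MHz > fs/2 = 13.2 MHz, folds to fs − 14.2 MHz = 12.2 MHz.
25.8 MHz > fs/2 = 13.2 MHz, folds to fs − 25.8 MHz = 0.6 MHz.
82 MHz mod fs = 2.8 MHz.
2.8 MHz ≤ fs/2 = 13.2 MHz, appears at 2.8 MHz.
Distinct values: {0.6 MHz, 1.6 MHz, 2.8 MHz, 12.2 MHz}.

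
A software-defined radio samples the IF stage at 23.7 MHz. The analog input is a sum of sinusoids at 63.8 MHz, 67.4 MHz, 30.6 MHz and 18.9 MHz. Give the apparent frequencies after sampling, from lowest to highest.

fs/2 = 11.85 MHz.
63.8 MHz mod fs = 16.4 MHz.
16.4 MHz > fs/2 = 11.85 MHz, folds to fs − 16.4 MHz = 7.3 MHz.
67.4 MHz mod fs = 20 MHz.
20 MHz > fs/2 = 11.85 MHz, folds to fs − 20 MHz = 3.7 MHz.
30.6 MHz mod fs = 6.9 MHz.
6.9 MHz ≤ fs/2 = 11.85 MHz, appears at 6.9 MHz.
18.9 MHz > fs/2 = 11.85 MHz, folds to fs − 18.9 MHz = 4.8 MHz.
Distinct values: {3.7 MHz, 4.8 MHz, 6.9 MHz, 7.3 MHz}.

3.7 MHz, 4.8 MHz, 6.9 MHz, 7.3 MHz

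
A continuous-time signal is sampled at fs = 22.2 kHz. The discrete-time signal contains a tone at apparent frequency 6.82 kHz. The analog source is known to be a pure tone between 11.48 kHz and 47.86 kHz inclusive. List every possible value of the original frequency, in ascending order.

Frequencies that alias to 6.82 kHz are k·fs ± 6.82 kHz for integer k ≥ 0.
k=0: 6.82 kHz.
k=1: 15.38 kHz, 29.02 kHz.
k=2: 37.58 kHz, 51.22 kHz.
k=3: 59.78 kHz, 73.42 kHz.
Within [11.48 kHz, 47.86 kHz]: 15.38 kHz, 29.02 kHz, 37.58 kHz.

15.38 kHz, 29.02 kHz, 37.58 kHz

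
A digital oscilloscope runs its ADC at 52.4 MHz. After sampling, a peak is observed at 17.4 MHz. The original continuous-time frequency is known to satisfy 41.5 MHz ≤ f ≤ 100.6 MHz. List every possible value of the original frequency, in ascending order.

69.8 MHz, 87.4 MHz

Frequencies that alias to 17.4 MHz are k·fs ± 17.4 MHz for integer k ≥ 0.
k=0: 17.4 MHz.
k=1: 35 MHz, 69.8 MHz.
k=2: 87.4 MHz, 122.2 MHz.
k=3: 139.8 MHz, 174.6 MHz.
Within [41.5 MHz, 100.6 MHz]: 69.8 MHz, 87.4 MHz.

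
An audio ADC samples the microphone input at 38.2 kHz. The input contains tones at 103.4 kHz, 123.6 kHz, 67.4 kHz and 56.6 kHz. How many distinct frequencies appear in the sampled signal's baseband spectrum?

fs/2 = 19.1 kHz.
103.4 kHz mod fs = 27 kHz.
27 kHz > fs/2 = 19.1 kHz, folds to fs − 27 kHz = 11.2 kHz.
123.6 kHz mod fs = 9 kHz.
9 kHz ≤ fs/2 = 19.1 kHz, appears at 9 kHz.
67.4 kHz mod fs = 29.2 kHz.
29.2 kHz > fs/2 = 19.1 kHz, folds to fs − 29.2 kHz = 9 kHz.
56.6 kHz mod fs = 18.4 kHz.
18.4 kHz ≤ fs/2 = 19.1 kHz, appears at 18.4 kHz.
Distinct values: {9 kHz, 11.2 kHz, 18.4 kHz} → 3.

3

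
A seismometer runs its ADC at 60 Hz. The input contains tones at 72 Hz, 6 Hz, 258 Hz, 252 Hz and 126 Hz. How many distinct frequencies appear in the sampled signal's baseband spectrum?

3

fs/2 = 30 Hz.
72 Hz mod fs = 12 Hz.
12 Hz ≤ fs/2 = 30 Hz, appears at 12 Hz.
6 Hz ≤ fs/2 = 30 Hz, passes unchanged.
258 Hz mod fs = 18 Hz.
18 Hz ≤ fs/2 = 30 Hz, appears at 18 Hz.
252 Hz mod fs = 12 Hz.
12 Hz ≤ fs/2 = 30 Hz, appears at 12 Hz.
126 Hz mod fs = 6 Hz.
6 Hz ≤ fs/2 = 30 Hz, appears at 6 Hz.
Distinct values: {6 Hz, 12 Hz, 18 Hz} → 3.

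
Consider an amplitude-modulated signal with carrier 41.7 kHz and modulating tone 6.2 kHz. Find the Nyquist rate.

AM sidebands sit at fc ± fm = 35.5 kHz and 47.9 kHz.
Highest-frequency component: 47.9 kHz.
Nyquist rate = 2 × 47.9 kHz = 95.8 kHz.

95.8 kHz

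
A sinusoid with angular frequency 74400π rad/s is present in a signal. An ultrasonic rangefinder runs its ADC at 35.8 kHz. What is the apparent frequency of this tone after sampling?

1.4 kHz

ω = 74400π rad/s → f = ω/(2π) = 37200 Hz = 37.2 kHz.
37.2 kHz mod fs = 1.4 kHz.
1.4 kHz ≤ fs/2 = 17.9 kHz, appears at 1.4 kHz.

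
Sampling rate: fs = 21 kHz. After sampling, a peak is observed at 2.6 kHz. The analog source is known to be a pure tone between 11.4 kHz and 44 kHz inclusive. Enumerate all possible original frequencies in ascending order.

18.4 kHz, 23.6 kHz, 39.4 kHz

Frequencies that alias to 2.6 kHz are k·fs ± 2.6 kHz for integer k ≥ 0.
k=0: 2.6 kHz.
k=1: 18.4 kHz, 23.6 kHz.
k=2: 39.4 kHz, 44.6 kHz.
k=3: 60.4 kHz, 65.6 kHz.
Within [11.4 kHz, 44 kHz]: 18.4 kHz, 23.6 kHz, 39.4 kHz.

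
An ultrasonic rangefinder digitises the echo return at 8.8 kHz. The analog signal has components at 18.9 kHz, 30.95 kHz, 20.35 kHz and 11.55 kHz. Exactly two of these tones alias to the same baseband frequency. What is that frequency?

fs/2 = 4.4 kHz.
18.9 kHz mod fs = 1.3 kHz.
1.3 kHz ≤ fs/2 = 4.4 kHz, appears at 1.3 kHz.
30.95 kHz mod fs = 4.55 kHz.
4.55 kHz > fs/2 = 4.4 kHz, folds to fs − 4.55 kHz = 4.25 kHz.
20.35 kHz mod fs = 2.75 kHz.
2.75 kHz ≤ fs/2 = 4.4 kHz, appears at 2.75 kHz.
11.55 kHz mod fs = 2.75 kHz.
2.75 kHz ≤ fs/2 = 4.4 kHz, appears at 2.75 kHz.
11.55 kHz and 20.35 kHz both map to 2.75 kHz.

2.75 kHz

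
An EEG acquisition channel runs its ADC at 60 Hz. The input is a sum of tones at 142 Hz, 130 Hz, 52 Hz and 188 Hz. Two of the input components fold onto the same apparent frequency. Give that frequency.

8 Hz

fs/2 = 30 Hz.
142 Hz mod fs = 22 Hz.
22 Hz ≤ fs/2 = 30 Hz, appears at 22 Hz.
130 Hz mod fs = 10 Hz.
10 Hz ≤ fs/2 = 30 Hz, appears at 10 Hz.
52 Hz > fs/2 = 30 Hz, folds to fs − 52 Hz = 8 Hz.
188 Hz mod fs = 8 Hz.
8 Hz ≤ fs/2 = 30 Hz, appears at 8 Hz.
52 Hz and 188 Hz both map to 8 Hz.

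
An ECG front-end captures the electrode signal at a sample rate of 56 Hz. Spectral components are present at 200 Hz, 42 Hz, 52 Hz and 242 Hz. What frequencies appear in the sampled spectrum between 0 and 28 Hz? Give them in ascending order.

fs/2 = 28 Hz.
200 Hz mod fs = 32 Hz.
32 Hz > fs/2 = 28 Hz, folds to fs − 32 Hz = 24 Hz.
42 Hz > fs/2 = 28 Hz, folds to fs − 42 Hz = 14 Hz.
52 Hz > fs/2 = 28 Hz, folds to fs − 52 Hz = 4 Hz.
242 Hz mod fs = 18 Hz.
18 Hz ≤ fs/2 = 28 Hz, appears at 18 Hz.
Distinct values: {4 Hz, 14 Hz, 18 Hz, 24 Hz}.

4 Hz, 14 Hz, 18 Hz, 24 Hz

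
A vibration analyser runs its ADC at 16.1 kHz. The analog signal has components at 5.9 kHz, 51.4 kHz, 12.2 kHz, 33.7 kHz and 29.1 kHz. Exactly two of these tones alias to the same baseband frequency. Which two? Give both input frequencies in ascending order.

fs/2 = 8.05 kHz.
5.9 kHz ≤ fs/2 = 8.05 kHz, passes unchanged.
51.4 kHz mod fs = 3.1 kHz.
3.1 kHz ≤ fs/2 = 8.05 kHz, appears at 3.1 kHz.
12.2 kHz > fs/2 = 8.05 kHz, folds to fs − 12.2 kHz = 3.9 kHz.
33.7 kHz mod fs = 1.5 kHz.
1.5 kHz ≤ fs/2 = 8.05 kHz, appears at 1.5 kHz.
29.1 kHz mod fs = 13 kHz.
13 kHz > fs/2 = 8.05 kHz, folds to fs − 13 kHz = 3.1 kHz.
29.1 kHz and 51.4 kHz both map to 3.1 kHz.

29.1 kHz, 51.4 kHz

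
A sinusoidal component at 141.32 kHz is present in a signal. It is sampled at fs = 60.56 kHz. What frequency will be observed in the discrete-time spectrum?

20.2 kHz

141.32 kHz mod fs = 20.2 kHz.
20.2 kHz ≤ fs/2 = 30.28 kHz, appears at 20.2 kHz.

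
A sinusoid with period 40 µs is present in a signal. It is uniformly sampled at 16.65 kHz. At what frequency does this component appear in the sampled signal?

T = 40 µs → f = 1/T = 25 kHz.
25 kHz mod fs = 8.35 kHz.
8.35 kHz > fs/2 = 8.325 kHz, folds to fs − 8.35 kHz = 8.3 kHz.

8.3 kHz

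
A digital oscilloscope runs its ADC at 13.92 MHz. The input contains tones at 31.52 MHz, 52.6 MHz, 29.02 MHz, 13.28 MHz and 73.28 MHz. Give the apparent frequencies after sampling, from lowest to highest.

0.64 MHz, 1.18 MHz, 3.08 MHz, 3.68 MHz

fs/2 = 6.96 MHz.
31.52 MHz mod fs = 3.68 MHz.
3.68 MHz ≤ fs/2 = 6.96 MHz, appears at 3.68 MHz.
52.6 MHz mod fs = 10.84 MHz.
10.84 MHz > fs/2 = 6.96 MHz, folds to fs − 10.84 MHz = 3.08 MHz.
29.02 MHz mod fs = 1.18 MHz.
1.18 MHz ≤ fs/2 = 6.96 MHz, appears at 1.18 MHz.
13.28 MHz > fs/2 = 6.96 MHz, folds to fs − 13.28 MHz = 0.64 MHz.
73.28 MHz mod fs = 3.68 MHz.
3.68 MHz ≤ fs/2 = 6.96 MHz, appears at 3.68 MHz.
Distinct values: {0.64 MHz, 1.18 MHz, 3.08 MHz, 3.68 MHz}.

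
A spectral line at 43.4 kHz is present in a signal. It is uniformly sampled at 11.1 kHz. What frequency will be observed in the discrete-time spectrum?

43.4 kHz mod fs = 10.1 kHz.
10.1 kHz > fs/2 = 5.55 kHz, folds to fs − 10.1 kHz = 1 kHz.

1 kHz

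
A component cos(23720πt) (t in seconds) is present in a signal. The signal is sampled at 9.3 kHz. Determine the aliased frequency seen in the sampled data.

ω = 23720π rad/s → f = ω/(2π) = 11860 Hz = 11.86 kHz.
11.86 kHz mod fs = 2.56 kHz.
2.56 kHz ≤ fs/2 = 4.65 kHz, appears at 2.56 kHz.

2.56 kHz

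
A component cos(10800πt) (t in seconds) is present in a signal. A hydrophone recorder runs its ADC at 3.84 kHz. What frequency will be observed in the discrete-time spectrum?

ω = 10800π rad/s → f = ω/(2π) = 5400 Hz = 5.4 kHz.
5.4 kHz mod fs = 1.56 kHz.
1.56 kHz ≤ fs/2 = 1.92 kHz, appears at 1.56 kHz.

1.56 kHz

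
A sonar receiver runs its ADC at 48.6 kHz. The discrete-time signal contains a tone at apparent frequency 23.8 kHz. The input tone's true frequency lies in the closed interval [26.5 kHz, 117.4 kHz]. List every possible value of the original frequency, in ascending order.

Frequencies that alias to 23.8 kHz are k·fs ± 23.8 kHz for integer k ≥ 0.
k=0: 23.8 kHz.
k=1: 24.8 kHz, 72.4 kHz.
k=2: 73.4 kHz, 121 kHz.
k=3: 122 kHz, 169.6 kHz.
Within [26.5 kHz, 117.4 kHz]: 72.4 kHz, 73.4 kHz.

72.4 kHz, 73.4 kHz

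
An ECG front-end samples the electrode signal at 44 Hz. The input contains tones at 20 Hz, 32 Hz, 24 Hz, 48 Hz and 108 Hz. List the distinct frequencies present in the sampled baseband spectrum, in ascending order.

4 Hz, 12 Hz, 20 Hz

fs/2 = 22 Hz.
20 Hz ≤ fs/2 = 22 Hz, passes unchanged.
32 Hz > fs/2 = 22 Hz, folds to fs − 32 Hz = 12 Hz.
24 Hz > fs/2 = 22 Hz, folds to fs − 24 Hz = 20 Hz.
48 Hz mod fs = 4 Hz.
4 Hz ≤ fs/2 = 22 Hz, appears at 4 Hz.
108 Hz mod fs = 20 Hz.
20 Hz ≤ fs/2 = 22 Hz, appears at 20 Hz.
Distinct values: {4 Hz, 12 Hz, 20 Hz}.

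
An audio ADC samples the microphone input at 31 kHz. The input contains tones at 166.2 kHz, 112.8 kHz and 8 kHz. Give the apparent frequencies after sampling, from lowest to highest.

fs/2 = 15.5 kHz.
166.2 kHz mod fs = 11.2 kHz.
11.2 kHz ≤ fs/2 = 15.5 kHz, appears at 11.2 kHz.
112.8 kHz mod fs = 19.8 kHz.
19.8 kHz > fs/2 = 15.5 kHz, folds to fs − 19.8 kHz = 11.2 kHz.
8 kHz ≤ fs/2 = 15.5 kHz, passes unchanged.
Distinct values: {8 kHz, 11.2 kHz}.

8 kHz, 11.2 kHz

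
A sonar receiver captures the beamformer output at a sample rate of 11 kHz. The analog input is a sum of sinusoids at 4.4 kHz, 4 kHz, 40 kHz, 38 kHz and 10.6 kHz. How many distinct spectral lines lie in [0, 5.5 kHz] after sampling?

4

fs/2 = 5.5 kHz.
4.4 kHz ≤ fs/2 = 5.5 kHz, passes unchanged.
4 kHz ≤ fs/2 = 5.5 kHz, passes unchanged.
40 kHz mod fs = 7 kHz.
7 kHz > fs/2 = 5.5 kHz, folds to fs − 7 kHz = 4 kHz.
38 kHz mod fs = 5 kHz.
5 kHz ≤ fs/2 = 5.5 kHz, appears at 5 kHz.
10.6 kHz > fs/2 = 5.5 kHz, folds to fs − 10.6 kHz = 0.4 kHz.
Distinct values: {0.4 kHz, 4 kHz, 4.4 kHz, 5 kHz} → 4.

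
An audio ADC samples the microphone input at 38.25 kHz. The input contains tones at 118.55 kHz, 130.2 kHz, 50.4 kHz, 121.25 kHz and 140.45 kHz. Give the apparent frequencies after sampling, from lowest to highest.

fs/2 = 19.125 kHz.
118.55 kHz mod fs = 3.8 kHz.
3.8 kHz ≤ fs/2 = 19.125 kHz, appears at 3.8 kHz.
130.2 kHz mod fs = 15.45 kHz.
15.45 kHz ≤ fs/2 = 19.125 kHz, appears at 15.45 kHz.
50.4 kHz mod fs = 12.15 kHz.
12.15 kHz ≤ fs/2 = 19.125 kHz, appears at 12.15 kHz.
121.25 kHz mod fs = 6.5 kHz.
6.5 kHz ≤ fs/2 = 19.125 kHz, appears at 6.5 kHz.
140.45 kHz mod fs = 25.7 kHz.
25.7 kHz > fs/2 = 19.125 kHz, folds to fs − 25.7 kHz = 12.55 kHz.
Distinct values: {3.8 kHz, 6.5 kHz, 12.15 kHz, 12.55 kHz, 15.45 kHz}.

3.8 kHz, 6.5 kHz, 12.15 kHz, 12.55 kHz, 15.45 kHz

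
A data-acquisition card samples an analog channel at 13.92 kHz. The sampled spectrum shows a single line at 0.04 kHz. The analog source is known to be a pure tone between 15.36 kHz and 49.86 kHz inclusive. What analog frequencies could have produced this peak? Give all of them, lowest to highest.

Frequencies that alias to 0.04 kHz are k·fs ± 0.04 kHz for integer k ≥ 0.
k=0: 0.04 kHz.
k=1: 13.88 kHz, 13.96 kHz.
k=2: 27.8 kHz, 27.88 kHz.
k=3: 41.72 kHz, 41.8 kHz.
k=4: 55.64 kHz, 55.72 kHz.
Within [15.36 kHz, 49.86 kHz]: 27.8 kHz, 27.88 kHz, 41.72 kHz, 41.8 kHz.

27.8 kHz, 27.88 kHz, 41.72 kHz, 41.8 kHz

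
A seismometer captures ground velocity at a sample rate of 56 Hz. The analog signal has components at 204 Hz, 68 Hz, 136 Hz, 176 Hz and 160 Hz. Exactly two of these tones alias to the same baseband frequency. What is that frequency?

8 Hz

fs/2 = 28 Hz.
204 Hz mod fs = 36 Hz.
36 Hz > fs/2 = 28 Hz, folds to fs − 36 Hz = 20 Hz.
68 Hz mod fs = 12 Hz.
12 Hz ≤ fs/2 = 28 Hz, appears at 12 Hz.
136 Hz mod fs = 24 Hz.
24 Hz ≤ fs/2 = 28 Hz, appears at 24 Hz.
176 Hz mod fs = 8 Hz.
8 Hz ≤ fs/2 = 28 Hz, appears at 8 Hz.
160 Hz mod fs = 48 Hz.
48 Hz > fs/2 = 28 Hz, folds to fs − 48 Hz = 8 Hz.
160 Hz and 176 Hz both map to 8 Hz.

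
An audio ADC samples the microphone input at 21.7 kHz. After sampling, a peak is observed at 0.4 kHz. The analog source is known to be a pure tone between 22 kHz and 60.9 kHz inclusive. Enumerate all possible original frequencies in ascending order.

22.1 kHz, 43 kHz, 43.8 kHz

Frequencies that alias to 0.4 kHz are k·fs ± 0.4 kHz for integer k ≥ 0.
k=0: 0.4 kHz.
k=1: 21.3 kHz, 22.1 kHz.
k=2: 43 kHz, 43.8 kHz.
k=3: 64.7 kHz, 65.5 kHz.
Within [22 kHz, 60.9 kHz]: 22.1 kHz, 43 kHz, 43.8 kHz.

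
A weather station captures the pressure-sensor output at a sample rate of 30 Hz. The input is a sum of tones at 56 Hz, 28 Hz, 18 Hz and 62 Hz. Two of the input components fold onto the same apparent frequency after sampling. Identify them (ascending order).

fs/2 = 15 Hz.
56 Hz mod fs = 26 Hz.
26 Hz > fs/2 = 15 Hz, folds to fs − 26 Hz = 4 Hz.
28 Hz > fs/2 = 15 Hz, folds to fs − 28 Hz = 2 Hz.
18 Hz > fs/2 = 15 Hz, folds to fs − 18 Hz = 12 Hz.
62 Hz mod fs = 2 Hz.
2 Hz ≤ fs/2 = 15 Hz, appears at 2 Hz.
28 Hz and 62 Hz both map to 2 Hz.

28 Hz, 62 Hz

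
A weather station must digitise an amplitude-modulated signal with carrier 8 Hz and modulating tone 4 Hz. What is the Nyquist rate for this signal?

AM sidebands sit at fc ± fm = 4 Hz and 12 Hz.
Highest-frequency component: 12 Hz.
Nyquist rate = 2 × 12 Hz = 24 Hz.

24 Hz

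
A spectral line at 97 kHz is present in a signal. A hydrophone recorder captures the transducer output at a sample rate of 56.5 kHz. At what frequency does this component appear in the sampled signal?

97 kHz mod fs = 40.5 kHz.
40.5 kHz > fs/2 = 28.25 kHz, folds to fs − 40.5 kHz = 16 kHz.

16 kHz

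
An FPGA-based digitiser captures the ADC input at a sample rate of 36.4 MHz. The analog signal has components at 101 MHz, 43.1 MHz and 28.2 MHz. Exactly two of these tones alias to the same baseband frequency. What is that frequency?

8.2 MHz

fs/2 = 18.2 MHz.
101 MHz mod fs = 28.2 MHz.
28.2 MHz > fs/2 = 18.2 MHz, folds to fs − 28.2 MHz = 8.2 MHz.
43.1 MHz mod fs = 6.7 MHz.
6.7 MHz ≤ fs/2 = 18.2 MHz, appears at 6.7 MHz.
28.2 MHz > fs/2 = 18.2 MHz, folds to fs − 28.2 MHz = 8.2 MHz.
28.2 MHz and 101 MHz both map to 8.2 MHz.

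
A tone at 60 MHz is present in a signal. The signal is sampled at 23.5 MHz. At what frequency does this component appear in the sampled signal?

60 MHz mod fs = 13 MHz.
13 MHz > fs/2 = 11.75 MHz, folds to fs − 13 MHz = 10.5 MHz.

10.5 MHz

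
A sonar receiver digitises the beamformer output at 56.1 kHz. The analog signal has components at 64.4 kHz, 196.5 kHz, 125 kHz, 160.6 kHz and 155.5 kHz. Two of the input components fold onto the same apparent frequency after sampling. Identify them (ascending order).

fs/2 = 28.05 kHz.
64.4 kHz mod fs = 8.3 kHz.
8.3 kHz ≤ fs/2 = 28.05 kHz, appears at 8.3 kHz.
196.5 kHz mod fs = 28.2 kHz.
28.2 kHz > fs/2 = 28.05 kHz, folds to fs − 28.2 kHz = 27.9 kHz.
125 kHz mod fs = 12.8 kHz.
12.8 kHz ≤ fs/2 = 28.05 kHz, appears at 12.8 kHz.
160.6 kHz mod fs = 48.4 kHz.
48.4 kHz > fs/2 = 28.05 kHz, folds to fs − 48.4 kHz = 7.7 kHz.
155.5 kHz mod fs = 43.3 kHz.
43.3 kHz > fs/2 = 28.05 kHz, folds to fs − 43.3 kHz = 12.8 kHz.
125 kHz and 155.5 kHz both map to 12.8 kHz.

125 kHz, 155.5 kHz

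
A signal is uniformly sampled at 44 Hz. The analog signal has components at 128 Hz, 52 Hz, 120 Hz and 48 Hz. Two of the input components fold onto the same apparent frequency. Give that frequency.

fs/2 = 22 Hz.
128 Hz mod fs = 40 Hz.
40 Hz > fs/2 = 22 Hz, folds to fs − 40 Hz = 4 Hz.
52 Hz mod fs = 8 Hz.
8 Hz ≤ fs/2 = 22 Hz, appears at 8 Hz.
120 Hz mod fs = 32 Hz.
32 Hz > fs/2 = 22 Hz, folds to fs − 32 Hz = 12 Hz.
48 Hz mod fs = 4 Hz.
4 Hz ≤ fs/2 = 22 Hz, appears at 4 Hz.
48 Hz and 128 Hz both map to 4 Hz.

4 Hz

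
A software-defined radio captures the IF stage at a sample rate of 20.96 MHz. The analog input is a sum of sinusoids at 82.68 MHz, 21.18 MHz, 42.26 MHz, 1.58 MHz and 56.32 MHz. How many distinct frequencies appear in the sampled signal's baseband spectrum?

fs/2 = 10.48 MHz.
82.68 MHz mod fs = 19.8 MHz.
19.8 MHz > fs/2 = 10.48 MHz, folds to fs − 19.8 MHz = 1.16 MHz.
21.18 MHz mod fs = 0.22 MHz.
0.22 MHz ≤ fs/2 = 10.48 MHz, appears at 0.22 MHz.
42.26 MHz mod fs = 0.34 MHz.
0.34 MHz ≤ fs/2 = 10.48 MHz, appears at 0.34 MHz.
1.58 MHz ≤ fs/2 = 10.48 MHz, passes unchanged.
56.32 MHz mod fs = 14.4 MHz.
14.4 MHz > fs/2 = 10.48 MHz, folds to fs − 14.4 MHz = 6.56 MHz.
Distinct values: {0.22 MHz, 0.34 MHz, 1.16 MHz, 1.58 MHz, 6.56 MHz} → 5.

5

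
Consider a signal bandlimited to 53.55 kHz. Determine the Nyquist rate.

107.1 kHz

Nyquist rate = 2 × 53.55 kHz = 107.1 kHz.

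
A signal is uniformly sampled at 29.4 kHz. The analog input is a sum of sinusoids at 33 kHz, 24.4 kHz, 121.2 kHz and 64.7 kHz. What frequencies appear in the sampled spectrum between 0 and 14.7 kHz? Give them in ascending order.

3.6 kHz, 5 kHz, 5.9 kHz

fs/2 = 14.7 kHz.
33 kHz mod fs = 3.6 kHz.
3.6 kHz ≤ fs/2 = 14.7 kHz, appears at 3.6 kHz.
24.4 kHz > fs/2 = 14.7 kHz, folds to fs − 24.4 kHz = 5 kHz.
121.2 kHz mod fs = 3.6 kHz.
3.6 kHz ≤ fs/2 = 14.7 kHz, appears at 3.6 kHz.
64.7 kHz mod fs = 5.9 kHz.
5.9 kHz ≤ fs/2 = 14.7 kHz, appears at 5.9 kHz.
Distinct values: {3.6 kHz, 5 kHz, 5.9 kHz}.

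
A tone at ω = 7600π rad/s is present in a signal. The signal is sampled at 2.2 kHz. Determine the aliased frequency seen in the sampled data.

0.6 kHz

ω = 7600π rad/s → f = ω/(2π) = 3800 Hz = 3.8 kHz.
3.8 kHz mod fs = 1.6 kHz.
1.6 kHz > fs/2 = 1.1 kHz, folds to fs − 1.6 kHz = 0.6 kHz.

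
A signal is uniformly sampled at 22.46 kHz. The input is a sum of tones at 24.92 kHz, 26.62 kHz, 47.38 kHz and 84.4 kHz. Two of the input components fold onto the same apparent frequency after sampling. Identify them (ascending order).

24.92 kHz, 47.38 kHz

fs/2 = 11.23 kHz.
24.92 kHz mod fs = 2.46 kHz.
2.46 kHz ≤ fs/2 = 11.23 kHz, appears at 2.46 kHz.
26.62 kHz mod fs = 4.16 kHz.
4.16 kHz ≤ fs/2 = 11.23 kHz, appears at 4.16 kHz.
47.38 kHz mod fs = 2.46 kHz.
2.46 kHz ≤ fs/2 = 11.23 kHz, appears at 2.46 kHz.
84.4 kHz mod fs = 17.02 kHz.
17.02 kHz > fs/2 = 11.23 kHz, folds to fs − 17.02 kHz = 5.44 kHz.
24.92 kHz and 47.38 kHz both map to 2.46 kHz.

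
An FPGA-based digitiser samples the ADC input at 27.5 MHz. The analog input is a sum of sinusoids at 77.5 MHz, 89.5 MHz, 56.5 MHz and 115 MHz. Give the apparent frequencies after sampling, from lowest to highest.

1.5 MHz, 5 MHz, 7 MHz

fs/2 = 13.75 MHz.
77.5 MHz mod fs = 22.5 MHz.
22.5 MHz > fs/2 = 13.75 MHz, folds to fs − 22.5 MHz = 5 MHz.
89.5 MHz mod fs = 7 MHz.
7 MHz ≤ fs/2 = 13.75 MHz, appears at 7 MHz.
56.5 MHz mod fs = 1.5 MHz.
1.5 MHz ≤ fs/2 = 13.75 MHz, appears at 1.5 MHz.
115 MHz mod fs = 5 MHz.
5 MHz ≤ fs/2 = 13.75 MHz, appears at 5 MHz.
Distinct values: {1.5 MHz, 5 MHz, 7 MHz}.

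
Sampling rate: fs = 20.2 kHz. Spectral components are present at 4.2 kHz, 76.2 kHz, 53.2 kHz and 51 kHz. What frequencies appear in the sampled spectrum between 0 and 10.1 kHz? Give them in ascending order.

4.2 kHz, 4.6 kHz, 7.4 kHz, 9.6 kHz

fs/2 = 10.1 kHz.
4.2 kHz ≤ fs/2 = 10.1 kHz, passes unchanged.
76.2 kHz mod fs = 15.6 kHz.
15.6 kHz > fs/2 = 10.1 kHz, folds to fs − 15.6 kHz = 4.6 kHz.
53.2 kHz mod fs = 12.8 kHz.
12.8 kHz > fs/2 = 10.1 kHz, folds to fs − 12.8 kHz = 7.4 kHz.
51 kHz mod fs = 10.6 kHz.
10.6 kHz > fs/2 = 10.1 kHz, folds to fs − 10.6 kHz = 9.6 kHz.
Distinct values: {4.2 kHz, 4.6 kHz, 7.4 kHz, 9.6 kHz}.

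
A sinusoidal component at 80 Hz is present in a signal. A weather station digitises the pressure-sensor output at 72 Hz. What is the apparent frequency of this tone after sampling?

8 Hz

80 Hz mod fs = 8 Hz.
8 Hz ≤ fs/2 = 36 Hz, appears at 8 Hz.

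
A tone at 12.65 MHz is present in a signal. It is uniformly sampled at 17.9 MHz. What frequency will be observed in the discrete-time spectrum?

12.65 MHz > fs/2 = 8.95 MHz, folds to fs − 12.65 MHz = 5.25 MHz.

5.25 MHz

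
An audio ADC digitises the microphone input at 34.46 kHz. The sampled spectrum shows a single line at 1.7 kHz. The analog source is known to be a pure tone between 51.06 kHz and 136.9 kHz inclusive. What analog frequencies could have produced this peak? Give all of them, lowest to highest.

67.22 kHz, 70.62 kHz, 101.68 kHz, 105.08 kHz, 136.14 kHz

Frequencies that alias to 1.7 kHz are k·fs ± 1.7 kHz for integer k ≥ 0.
k=0: 1.7 kHz.
k=1: 32.76 kHz, 36.16 kHz.
k=2: 67.22 kHz, 70.62 kHz.
k=3: 101.68 kHz, 105.08 kHz.
k=4: 136.14 kHz, 139.54 kHz.
k=5: 170.6 kHz, 174 kHz.
Within [51.06 kHz, 136.9 kHz]: 67.22 kHz, 70.62 kHz, 101.68 kHz, 105.08 kHz, 136.14 kHz.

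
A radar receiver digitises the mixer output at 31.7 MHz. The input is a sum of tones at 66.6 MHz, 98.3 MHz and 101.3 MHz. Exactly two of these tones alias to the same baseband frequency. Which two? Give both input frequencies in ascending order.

66.6 MHz, 98.3 MHz

fs/2 = 15.85 MHz.
66.6 MHz mod fs = 3.2 MHz.
3.2 MHz ≤ fs/2 = 15.85 MHz, appears at 3.2 MHz.
98.3 MHz mod fs = 3.2 MHz.
3.2 MHz ≤ fs/2 = 15.85 MHz, appears at 3.2 MHz.
101.3 MHz mod fs = 6.2 MHz.
6.2 MHz ≤ fs/2 = 15.85 MHz, appears at 6.2 MHz.
66.6 MHz and 98.3 MHz both map to 3.2 MHz.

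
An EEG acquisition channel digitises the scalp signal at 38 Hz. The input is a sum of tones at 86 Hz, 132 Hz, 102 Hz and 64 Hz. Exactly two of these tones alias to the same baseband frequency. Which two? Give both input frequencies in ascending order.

fs/2 = 19 Hz.
86 Hz mod fs = 10 Hz.
10 Hz ≤ fs/2 = 19 Hz, appears at 10 Hz.
132 Hz mod fs = 18 Hz.
18 Hz ≤ fs/2 = 19 Hz, appears at 18 Hz.
102 Hz mod fs = 26 Hz.
26 Hz > fs/2 = 19 Hz, folds to fs − 26 Hz = 12 Hz.
64 Hz mod fs = 26 Hz.
26 Hz > fs/2 = 19 Hz, folds to fs − 26 Hz = 12 Hz.
64 Hz and 102 Hz both map to 12 Hz.

64 Hz, 102 Hz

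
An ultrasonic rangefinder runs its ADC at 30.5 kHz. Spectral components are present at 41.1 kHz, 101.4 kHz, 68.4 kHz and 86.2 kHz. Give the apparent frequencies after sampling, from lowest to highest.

fs/2 = 15.25 kHz.
41.1 kHz mod fs = 10.6 kHz.
10.6 kHz ≤ fs/2 = 15.25 kHz, appears at 10.6 kHz.
101.4 kHz mod fs = 9.9 kHz.
9.9 kHz ≤ fs/2 = 15.25 kHz, appears at 9.9 kHz.
68.4 kHz mod fs = 7.4 kHz.
7.4 kHz ≤ fs/2 = 15.25 kHz, appears at 7.4 kHz.
86.2 kHz mod fs = 25.2 kHz.
25.2 kHz > fs/2 = 15.25 kHz, folds to fs − 25.2 kHz = 5.3 kHz.
Distinct values: {5.3 kHz, 7.4 kHz, 9.9 kHz, 10.6 kHz}.

5.3 kHz, 7.4 kHz, 9.9 kHz, 10.6 kHz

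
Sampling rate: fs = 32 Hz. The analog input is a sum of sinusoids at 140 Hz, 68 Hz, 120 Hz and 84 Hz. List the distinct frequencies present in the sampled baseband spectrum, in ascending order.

4 Hz, 8 Hz, 12 Hz

fs/2 = 16 Hz.
140 Hz mod fs = 12 Hz.
12 Hz ≤ fs/2 = 16 Hz, appears at 12 Hz.
68 Hz mod fs = 4 Hz.
4 Hz ≤ fs/2 = 16 Hz, appears at 4 Hz.
120 Hz mod fs = 24 Hz.
24 Hz > fs/2 = 16 Hz, folds to fs − 24 Hz = 8 Hz.
84 Hz mod fs = 20 Hz.
20 Hz > fs/2 = 16 Hz, folds to fs − 20 Hz = 12 Hz.
Distinct values: {4 Hz, 8 Hz, 12 Hz}.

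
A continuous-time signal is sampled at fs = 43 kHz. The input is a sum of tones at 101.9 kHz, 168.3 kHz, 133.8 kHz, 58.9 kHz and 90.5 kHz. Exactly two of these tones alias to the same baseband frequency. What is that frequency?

15.9 kHz

fs/2 = 21.5 kHz.
101.9 kHz mod fs = 15.9 kHz.
15.9 kHz ≤ fs/2 = 21.5 kHz, appears at 15.9 kHz.
168.3 kHz mod fs = 39.3 kHz.
39.3 kHz > fs/2 = 21.5 kHz, folds to fs − 39.3 kHz = 3.7 kHz.
133.8 kHz mod fs = 4.8 kHz.
4.8 kHz ≤ fs/2 = 21.5 kHz, appears at 4.8 kHz.
58.9 kHz mod fs = 15.9 kHz.
15.9 kHz ≤ fs/2 = 21.5 kHz, appears at 15.9 kHz.
90.5 kHz mod fs = 4.5 kHz.
4.5 kHz ≤ fs/2 = 21.5 kHz, appears at 4.5 kHz.
58.9 kHz and 101.9 kHz both map to 15.9 kHz.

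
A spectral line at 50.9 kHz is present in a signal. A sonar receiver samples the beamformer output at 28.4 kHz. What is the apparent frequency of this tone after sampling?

5.9 kHz

50.9 kHz mod fs = 22.5 kHz.
22.5 kHz > fs/2 = 14.2 kHz, folds to fs − 22.5 kHz = 5.9 kHz.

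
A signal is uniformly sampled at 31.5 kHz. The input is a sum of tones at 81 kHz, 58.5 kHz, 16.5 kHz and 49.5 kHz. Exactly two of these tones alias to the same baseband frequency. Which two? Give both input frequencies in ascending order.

fs/2 = 15.75 kHz.
81 kHz mod fs = 18 kHz.
18 kHz > fs/2 = 15.75 kHz, folds to fs − 18 kHz = 13.5 kHz.
58.5 kHz mod fs = 27 kHz.
27 kHz > fs/2 = 15.75 kHz, folds to fs − 27 kHz = 4.5 kHz.
16.5 kHz > fs/2 = 15.75 kHz, folds to fs − 16.5 kHz = 15 kHz.
49.5 kHz mod fs = 18 kHz.
18 kHz > fs/2 = 15.75 kHz, folds to fs − 18 kHz = 13.5 kHz.
49.5 kHz and 81 kHz both map to 13.5 kHz.

49.5 kHz, 81 kHz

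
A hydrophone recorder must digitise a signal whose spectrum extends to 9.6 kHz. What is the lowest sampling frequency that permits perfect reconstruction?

19.2 kHz

Nyquist rate = 2 × 9.6 kHz = 19.2 kHz.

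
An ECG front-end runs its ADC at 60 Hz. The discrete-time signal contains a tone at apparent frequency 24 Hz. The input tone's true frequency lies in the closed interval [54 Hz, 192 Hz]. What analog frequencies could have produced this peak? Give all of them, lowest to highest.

84 Hz, 96 Hz, 144 Hz, 156 Hz

Frequencies that alias to 24 Hz are k·fs ± 24 Hz for integer k ≥ 0.
k=0: 24 Hz.
k=1: 36 Hz, 84 Hz.
k=2: 96 Hz, 144 Hz.
k=3: 156 Hz, 204 Hz.
k=4: 216 Hz, 264 Hz.
Within [54 Hz, 192 Hz]: 84 Hz, 96 Hz, 144 Hz, 156 Hz.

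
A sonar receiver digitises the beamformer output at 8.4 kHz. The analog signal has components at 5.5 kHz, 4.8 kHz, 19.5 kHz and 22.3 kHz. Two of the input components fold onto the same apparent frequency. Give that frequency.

fs/2 = 4.2 kHz.
5.5 kHz > fs/2 = 4.2 kHz, folds to fs − 5.5 kHz = 2.9 kHz.
4.8 kHz > fs/2 = 4.2 kHz, folds to fs − 4.8 kHz = 3.6 kHz.
19.5 kHz mod fs = 2.7 kHz.
2.7 kHz ≤ fs/2 = 4.2 kHz, appears at 2.7 kHz.
22.3 kHz mod fs = 5.5 kHz.
5.5 kHz > fs/2 = 4.2 kHz, folds to fs − 5.5 kHz = 2.9 kHz.
5.5 kHz and 22.3 kHz both map to 2.9 kHz.

2.9 kHz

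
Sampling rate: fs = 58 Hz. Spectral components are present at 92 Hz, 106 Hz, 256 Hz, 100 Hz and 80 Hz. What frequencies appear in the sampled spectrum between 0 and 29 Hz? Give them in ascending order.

fs/2 = 29 Hz.
92 Hz mod fs = 34 Hz.
34 Hz > fs/2 = 29 Hz, folds to fs − 34 Hz = 24 Hz.
106 Hz mod fs = 48 Hz.
48 Hz > fs/2 = 29 Hz, folds to fs − 48 Hz = 10 Hz.
256 Hz mod fs = 24 Hz.
24 Hz ≤ fs/2 = 29 Hz, appears at 24 Hz.
100 Hz mod fs = 42 Hz.
42 Hz > fs/2 = 29 Hz, folds to fs − 42 Hz = 16 Hz.
80 Hz mod fs = 22 Hz.
22 Hz ≤ fs/2 = 29 Hz, appears at 22 Hz.
Distinct values: {10 Hz, 16 Hz, 22 Hz, 24 Hz}.

10 Hz, 16 Hz, 22 Hz, 24 Hz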